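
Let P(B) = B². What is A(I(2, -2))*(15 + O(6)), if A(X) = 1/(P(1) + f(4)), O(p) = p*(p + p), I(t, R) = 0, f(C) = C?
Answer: 87/5 ≈ 17.400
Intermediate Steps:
O(p) = 2*p² (O(p) = p*(2*p) = 2*p²)
A(X) = ⅕ (A(X) = 1/(1² + 4) = 1/(1 + 4) = 1/5 = ⅕)
A(I(2, -2))*(15 + O(6)) = (15 + 2*6²)/5 = (15 + 2*36)/5 = (15 + 72)/5 = (⅕)*87 = 87/5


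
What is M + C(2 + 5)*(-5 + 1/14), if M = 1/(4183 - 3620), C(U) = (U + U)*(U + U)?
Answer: -543857/563 ≈ -966.00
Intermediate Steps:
C(U) = 4*U² (C(U) = (2*U)*(2*U) = 4*U²)
M = 1/563 ≈ 0.0017762
M + C(2 + 5)*(-5 + 1/14) = 1/563 + (4*(2 + 5)²)*(-5 + 1/14) = 1/563 + (4*7²)*(-5 + 1/14) = 1/563 + (4*49)*(-69/14) = 1/563 + 196*(-69/14) = 1/563 - 966 = -543857/563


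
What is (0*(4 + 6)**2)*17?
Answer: 0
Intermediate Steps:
(0*(4 + 6)**2)*17 = (0*10**2)*17 = (0*100)*17 = 0*17 = 0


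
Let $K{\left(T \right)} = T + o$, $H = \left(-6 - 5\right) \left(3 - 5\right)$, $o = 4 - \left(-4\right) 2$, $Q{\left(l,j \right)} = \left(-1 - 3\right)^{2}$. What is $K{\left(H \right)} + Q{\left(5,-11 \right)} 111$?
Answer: $1810$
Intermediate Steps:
$Q{\left(l,j \right)} = 16$ ($Q{\left(l,j \right)} = \left(-4\right)^{2} = 16$)
$o = 12$ ($o = 4 - -8 = 4 + 8 = 12$)
$H = 22$ ($H = \left(-11\right) \left(-2\right) = 22$)
$K{\left(T \right)} = 12 + T$ ($K{\left(T \right)} = T + 12 = 12 + T$)
$K{\left(H \right)} + Q{\left(5,-11 \right)} 111 = \left(12 + 22\right) + 16 \cdot 111 = 34 + 1776 = 1810$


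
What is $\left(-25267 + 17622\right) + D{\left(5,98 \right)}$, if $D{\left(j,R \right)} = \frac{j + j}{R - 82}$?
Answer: $- \frac{61155}{8} \approx -7644.4$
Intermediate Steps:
$D{\left(j,R \right)} = \frac{2 j}{-82 + R}$
$\left(-25267 + 17622\right) + D{\left(5,98 \right)} = \left(-25267 + 17622\right) + 2 \cdot 5 \frac{1}{-82 + 98} = -7645 + 2 \cdot 5 \cdot \frac{1}{16} = -7645 + \frac{5}{8} = - \frac{61155}{8}$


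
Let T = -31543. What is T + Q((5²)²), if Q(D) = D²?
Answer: 359082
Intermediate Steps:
T + Q((5²)²) = -31543 + ((5²)²)² = -31543 + (25²)² = -31543 + 625² = -31543 + 390625 = 359082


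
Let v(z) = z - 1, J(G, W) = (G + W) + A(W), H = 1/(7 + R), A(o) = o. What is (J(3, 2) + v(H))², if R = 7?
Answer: 7225/196 ≈ 36.862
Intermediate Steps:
H = 1/14 (H = 1/(7 + 7) = 1/14 ≈ 0.071429)
J(G, W) = G + 2*W (J(G, W) = (G + W) + W = G + 2*W)
v(z) = -1 + z
(J(3, 2) + v(H))² = ((3 + 2*2) + (-1 + 1/14))² = ((3 + 4) - 13/14)² = (7 - 13/14)² = (85/14)² = 7225/196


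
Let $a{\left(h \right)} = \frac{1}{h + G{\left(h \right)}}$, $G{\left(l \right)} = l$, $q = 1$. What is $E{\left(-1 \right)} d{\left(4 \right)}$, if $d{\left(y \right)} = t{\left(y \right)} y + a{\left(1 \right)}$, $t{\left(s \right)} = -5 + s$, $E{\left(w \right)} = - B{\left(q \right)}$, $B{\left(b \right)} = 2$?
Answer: $7$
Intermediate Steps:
$E{\left(w \right)} = -2$ ($E{\left(w \right)} = \left(-1\right) 2 = -2$)
$a{\left(h \right)} = \frac{1}{2 h}$ ($a{\left(h \right)} = \frac{1}{h + h} = \frac{1}{2 h}$)
$d{\left(y \right)} = \frac{1}{2} + y \left(-5 + y\right)$ ($d{\left(y \right)} = \left(-5 + y\right) y + \frac{1}{2 \cdot 1} = y \left(-5 + y\right) + \frac{1}{2} \cdot 1 = y \left(-5 + y\right) + \frac{1}{2} = \frac{1}{2} + y \left(-5 + y\right)$)
$E{\left(-1 \right)} d{\left(4 \right)} = - 2 \left(\frac{1}{2} + 4 \left(-5 + 4\right)\right) = - 2 \left(\frac{1}{2} + 4 \left(-1\right)\right) = - 2 \left(\frac{1}{2} - 4\right) = \left(-2\right) \left(- \frac{7}{2}\right) = 7$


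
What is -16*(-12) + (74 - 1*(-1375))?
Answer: 1641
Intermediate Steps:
-16*(-12) + (74 - 1*(-1375)) = 192 + (74 + 1375) = 192 + 1449 = 1641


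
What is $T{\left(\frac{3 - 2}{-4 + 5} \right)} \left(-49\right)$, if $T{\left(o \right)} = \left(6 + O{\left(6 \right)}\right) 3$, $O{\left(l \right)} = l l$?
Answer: $-6174$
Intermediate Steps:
$O{\left(l \right)} = l^{2}$
$T{\left(o \right)} = 126$ ($T{\left(o \right)} = \left(6 + 6^{2}\right) 3 = \left(6 + 36\right) 3 = 42 \cdot 3 = 126$)
$T{\left(\frac{3 - 2}{-4 + 5} \right)} \left(-49\right) = 126 \left(-49\right) = -6174$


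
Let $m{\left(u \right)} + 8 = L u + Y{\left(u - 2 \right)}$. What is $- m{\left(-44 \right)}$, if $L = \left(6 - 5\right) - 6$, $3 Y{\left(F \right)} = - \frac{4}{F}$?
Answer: $- \frac{14630}{69} \approx -212.03$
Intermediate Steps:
$Y{\left(F \right)} = - \frac{4}{3 F}$ ($Y{\left(F \right)} = \frac{\left(-4\right) \frac{1}{F}}{3} = - \frac{4}{3 F}$)
$L = -5$ ($L = \left(6 - 5\right) - 6 = 1 - 6 = -5$)
$m{\left(u \right)} = -8 - 5 u - \frac{4}{3 \left(-2 + u\right)}$ ($m{\left(u \right)} = -8 - \left(5 u + \frac{4}{3 \left(u - 2\right)}\right) = -8 - \left(5 u + \frac{4}{3 \left(-2 + u\right)}\right) = -8 - 5 u - \frac{4}{3 \left(-2 + u\right)}$)
$- m{\left(-44 \right)} = - \frac{44 - 15 \left(-44\right)^{2} + 6 \left(-44\right)}{3 \left(-2 - 44\right)} = - \frac{44 - 29040 - 264}{3 \left(-46\right)} = - \frac{\left(-1\right) \left(44 - 29040 - 264\right)}{3 \cdot 46} = - \frac{\left(-1\right) \left(-29260\right)}{3 \cdot 46} = \left(-1\right) \frac{14630}{69} = - \frac{14630}{69}$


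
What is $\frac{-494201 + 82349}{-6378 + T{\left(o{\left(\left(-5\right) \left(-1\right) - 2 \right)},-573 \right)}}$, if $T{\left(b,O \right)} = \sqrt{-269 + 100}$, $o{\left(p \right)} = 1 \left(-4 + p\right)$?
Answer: $\frac{2626792056}{40679053} + \frac{5354076 i}{40679053} \approx 64.574 + 0.13162 i$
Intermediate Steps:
$o{\left(p \right)} = -4 + p$
$T{\left(b,O \right)} = 13 i$ ($T{\left(b,O \right)} = \sqrt{-169} = 13 i$)
$\frac{-494201 + 82349}{-6378 + T{\left(o{\left(\left(-5\right) \left(-1\right) - 2 \right)},-573 \right)}} = \frac{-494201 + 82349}{-6378 + 13 i} = - 411852 \frac{-6378 - 13 i}{40679053} = - \frac{411852 \left(-6378 - 13 i\right)}{40679053}$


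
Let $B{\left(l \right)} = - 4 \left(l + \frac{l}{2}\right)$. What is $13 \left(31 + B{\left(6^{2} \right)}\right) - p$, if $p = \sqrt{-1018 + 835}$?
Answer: $-2405 - i \sqrt{183} \approx -2405.0 - 13.528 i$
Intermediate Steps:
$B{\left(l \right)} = - 6 l$ ($B{\left(l \right)} = - 4 \left(l + l \frac{1}{2}\right) = - 4 \left(l + \frac{l}{2}\right) = - 4 \frac{3 l}{2} = - 6 l$)
$p = i \sqrt{183}$ ($p = \sqrt{-183} = i \sqrt{183} \approx 13.528 i$)
$13 \left(31 + B{\left(6^{2} \right)}\right) - p = 13 \left(31 - 6 \cdot 6^{2}\right) - i \sqrt{183} = 13 \left(31 - 216\right) - i \sqrt{183} = 13 \left(-185\right) - i \sqrt{183} = -2405 - i \sqrt{183}$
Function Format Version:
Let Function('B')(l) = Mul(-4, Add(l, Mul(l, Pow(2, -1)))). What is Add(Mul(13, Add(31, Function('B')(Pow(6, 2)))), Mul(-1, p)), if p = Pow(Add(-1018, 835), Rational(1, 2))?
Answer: Add(-2405, Mul(-1, I, Pow(183, Rational(1, 2)))) ≈ Add(-2405.0, Mul(-13.528, I))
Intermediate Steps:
Function('B')(l) = Mul(-6, l) (Function('B')(l) = Mul(-4, Add(l, Mul(l, Rational(1, 2)))) = Mul(-4, Add(l, Mul(Rational(1, 2), l))) = Mul(-4, Mul(Rational(3, 2), l)) = Mul(-6, l))
p = Mul(I, Pow(183, Rational(1, 2))) (p = Pow(-183, Rational(1, 2)) = Mul(I, Pow(183, Rational(1, 2))) ≈ Mul(13.528, I))
Add(Mul(13, Add(31, Function('B')(Pow(6, 2)))), Mul(-1, p)) = Add(Mul(13, Add(31, Mul(-6, Pow(6, 2)))), Mul(-1, Mul(I, Pow(183, Rational(1, 2))))) = Add(Mul(13, Add(31, Mul(-6, 36))), Mul(-1, I, Pow(183, Rational(1, 2)))) = Add(Mul(13, Add(31, -216)), Mul(-1, I, Pow(183, Rational(1, 2)))) = Add(Mul(13, -185), Mul(-1, I, Pow(183, Rational(1, 2)))) = Add(-2405, Mul(-1, I, Pow(183, Rational(1, 2))))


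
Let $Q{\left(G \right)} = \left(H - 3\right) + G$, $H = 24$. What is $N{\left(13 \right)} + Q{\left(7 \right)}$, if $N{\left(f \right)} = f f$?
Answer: $197$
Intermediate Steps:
$N{\left(f \right)} = f^{2}$
$Q{\left(G \right)} = 21 + G$ ($Q{\left(G \right)} = \left(24 - 3\right) + G = 21 + G$)
$N{\left(13 \right)} + Q{\left(7 \right)} = 13^{2} + \left(21 + 7\right) = 169 + 28 = 197$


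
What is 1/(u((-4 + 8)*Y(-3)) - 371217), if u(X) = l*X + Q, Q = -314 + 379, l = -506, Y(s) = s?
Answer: -1/365080 ≈ -2.7391e-6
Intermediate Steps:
Q = 65
u(X) = 65 - 506*X (u(X) = -506*X + 65 = 65 - 506*X)
1/(u((-4 + 8)*Y(-3)) - 371217) = 1/((65 - 506*(-4 + 8)*(-3)) - 371217) = 1/((65 - 2024*(-3)) - 371217) = 1/((65 - 506*(-12)) - 371217) = 1/((65 + 6072) - 371217) = 1/(6137 - 371217) = 1/(-365080) = -1/365080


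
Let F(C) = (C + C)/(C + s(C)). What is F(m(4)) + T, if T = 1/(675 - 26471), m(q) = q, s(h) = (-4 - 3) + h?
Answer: 206367/25796 ≈ 8.0000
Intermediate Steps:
s(h) = -7 + h
T = -1/25796 (T = 1/(-25796) = -1/25796 ≈ -3.8766e-5)
F(C) = 2*C/(-7 + 2*C) (F(C) = (C + C)/(C + (-7 + C)) = (2*C)/(-7 + 2*C) = 2*C/(-7 + 2*C))
F(m(4)) + T = 2*4/(-7 + 2*4) - 1/25796 = 2*4/(-7 + 8) - 1/25796 = 2*4/1 - 1/25796 = 2*4*1 - 1/25796 = 8 - 1/25796 = 206367/25796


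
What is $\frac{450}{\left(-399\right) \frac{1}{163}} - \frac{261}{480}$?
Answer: $- \frac{3923571}{21280} \approx -184.38$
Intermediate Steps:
$\frac{450}{\left(-399\right) \frac{1}{163}} - \frac{261}{480} = \frac{450}{\left(-399\right) \frac{1}{163}} - \frac{87}{160} = \frac{450}{- \frac{399}{163}} - \frac{87}{160} = 450 \left(- \frac{163}{399}\right) - \frac{87}{160} = - \frac{24450}{133} - \frac{87}{160} = - \frac{3923571}{21280}$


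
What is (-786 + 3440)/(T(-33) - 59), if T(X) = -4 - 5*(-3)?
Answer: -1327/24 ≈ -55.292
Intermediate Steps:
T(X) = 11 (T(X) = -4 + 15 = 11)
(-786 + 3440)/(T(-33) - 59) = (-786 + 3440)/(11 - 59) = 2654/(-48) = 2654*(-1/48) = -1327/24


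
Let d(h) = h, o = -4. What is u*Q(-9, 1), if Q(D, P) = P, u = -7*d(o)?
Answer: 28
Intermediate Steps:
u = 28 (u = -7*(-4) = 28)
u*Q(-9, 1) = 28*1 = 28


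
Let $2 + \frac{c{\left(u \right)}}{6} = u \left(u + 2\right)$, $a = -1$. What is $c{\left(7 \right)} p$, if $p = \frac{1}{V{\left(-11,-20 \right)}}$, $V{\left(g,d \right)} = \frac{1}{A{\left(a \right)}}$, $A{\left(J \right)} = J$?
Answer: $-366$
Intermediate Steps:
$c{\left(u \right)} = -12 + 6 u \left(2 + u\right)$ ($c{\left(u \right)} = -12 + 6 u \left(u + 2\right) = -12 + 6 u \left(2 + u\right)$)
$V{\left(g,d \right)} = -1$ ($V{\left(g,d \right)} = \frac{1}{-1} = -1$)
$p = -1$ ($p = \frac{1}{-1} = -1$)
$c{\left(7 \right)} p = \left(-12 + 6 \cdot 7^{2} + 12 \cdot 7\right) \left(-1\right) = \left(-12 + 6 \cdot 49 + 84\right) \left(-1\right) = \left(-12 + 294 + 84\right) \left(-1\right) = 366 \left(-1\right) = -366$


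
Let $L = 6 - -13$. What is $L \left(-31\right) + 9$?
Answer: $-580$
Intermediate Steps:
$L = 19$ ($L = 6 + 13 = 19$)
$L \left(-31\right) + 9 = 19 \left(-31\right) + 9 = -589 + 9 = -580$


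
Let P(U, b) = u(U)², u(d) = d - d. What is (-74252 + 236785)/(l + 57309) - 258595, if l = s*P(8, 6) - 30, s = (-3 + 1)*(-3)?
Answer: -14811900472/57279 ≈ -2.5859e+5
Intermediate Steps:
u(d) = 0
P(U, b) = 0 (P(U, b) = 0² = 0)
s = 6 (s = -2*(-3) = 6)
l = -30 (l = 6*0 - 30 = 0 - 30 = -30)
(-74252 + 236785)/(l + 57309) - 258595 = (-74252 + 236785)/(-30 + 57309) - 258595 = 162533/57279 - 258595 = -14811900472/57279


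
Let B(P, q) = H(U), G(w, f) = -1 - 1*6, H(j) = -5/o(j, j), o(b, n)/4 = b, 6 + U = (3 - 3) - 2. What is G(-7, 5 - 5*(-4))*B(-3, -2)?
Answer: -35/32 ≈ -1.0938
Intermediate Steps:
U = -8 (U = -6 + ((3 - 3) - 2) = -6 + (0 - 2) = -6 - 2 = -8)
o(b, n) = 4*b
H(j) = -5/(4*j) (H(j) = -5*1/(4*j) = -5/(4*j))
G(w, f) = -7 (G(w, f) = -1 - 6 = -7)
B(P, q) = 5/32 (B(P, q) = -5/4/(-8) = -5/4*(-1/8) = 5/32)
G(-7, 5 - 5*(-4))*B(-3, -2) = -7*5/32 = -35/32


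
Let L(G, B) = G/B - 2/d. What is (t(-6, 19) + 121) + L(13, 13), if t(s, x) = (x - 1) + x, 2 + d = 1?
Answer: 161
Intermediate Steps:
d = -1 (d = -2 + 1 = -1)
L(G, B) = 2 + G/B (L(G, B) = G/B - 2/(-1) = G/B - 2*(-1) = G/B + 2 = 2 + G/B)
t(s, x) = -1 + 2*x (t(s, x) = (-1 + x) + x = -1 + 2*x)
(t(-6, 19) + 121) + L(13, 13) = ((-1 + 2*19) + 121) + (2 + 13/13) = ((-1 + 38) + 121) + (2 + 13*(1/13)) = (37 + 121) + (2 + 1) = 158 + 3 = 161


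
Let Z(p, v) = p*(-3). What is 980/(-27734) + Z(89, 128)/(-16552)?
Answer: -89959/4684216 ≈ -0.019205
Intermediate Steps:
Z(p, v) = -3*p
980/(-27734) + Z(89, 128)/(-16552) = 980/(-27734) - 3*89/(-16552) = 980*(-1/27734) - 267*(-1/16552) = -10/283 + 267/16552 = -89959/4684216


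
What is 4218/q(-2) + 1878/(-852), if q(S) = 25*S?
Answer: -307303/3550 ≈ -86.564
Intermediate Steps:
4218/q(-2) + 1878/(-852) = 4218/((25*(-2))) + 1878/(-852) = 4218/(-50) + 1878*(-1/852) = 4218*(-1/50) - 313/142 = -2109/25 - 313/142 = -307303/3550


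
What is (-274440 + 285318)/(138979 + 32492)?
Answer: 3626/57157 ≈ 0.063439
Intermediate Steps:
(-274440 + 285318)/(138979 + 32492) = 10878/171471 = 10878*(1/171471) = 3626/57157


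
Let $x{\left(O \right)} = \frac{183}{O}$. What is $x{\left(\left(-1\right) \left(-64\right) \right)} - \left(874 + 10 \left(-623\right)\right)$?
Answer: $\frac{342967}{64} \approx 5358.9$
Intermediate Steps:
$x{\left(\left(-1\right) \left(-64\right) \right)} - \left(874 + 10 \left(-623\right)\right) = \frac{183}{\left(-1\right) \left(-64\right)} - \left(874 + 10 \left(-623\right)\right) = \frac{183}{64} - \left(874 - 6230\right) = 183 \cdot \frac{1}{64} - -5356 = \frac{183}{64} + 5356 = \frac{342967}{64}$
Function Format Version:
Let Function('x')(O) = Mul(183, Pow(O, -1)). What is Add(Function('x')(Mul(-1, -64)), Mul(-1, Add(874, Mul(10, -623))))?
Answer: Rational(342967, 64) ≈ 5358.9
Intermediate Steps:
Add(Function('x')(Mul(-1, -64)), Mul(-1, Add(874, Mul(10, -623)))) = Add(Mul(183, Pow(Mul(-1, -64), -1)), Mul(-1, Add(874, Mul(10, -623)))) = Add(Mul(183, Pow(64, -1)), Mul(-1, Add(874, -6230))) = Add(Mul(183, Rational(1, 64)), Mul(-1, -5356)) = Add(Rational(183, 64), 5356) = Rational(342967, 64)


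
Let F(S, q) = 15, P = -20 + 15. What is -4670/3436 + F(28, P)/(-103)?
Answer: -266275/176954 ≈ -1.5048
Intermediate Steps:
P = -5
-4670/3436 + F(28, P)/(-103) = -4670/3436 + 15/(-103) = -4670*1/3436 + 15*(-1/103) = -2335/1718 - 15/103 = -266275/176954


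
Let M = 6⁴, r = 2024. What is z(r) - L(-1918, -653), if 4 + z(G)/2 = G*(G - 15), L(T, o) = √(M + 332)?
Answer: 8132424 - 2*√407 ≈ 8.1324e+6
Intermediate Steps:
M = 1296
L(T, o) = 2*√407 (L(T, o) = √(1296 + 332) = √1628 = 2*√407)
z(G) = -8 + 2*G*(-15 + G) (z(G) = -8 + 2*(G*(G - 15)) = -8 + 2*(G*(-15 + G)) = -8 + 2*G*(-15 + G))
z(r) - L(-1918, -653) = (-8 - 30*2024 + 2*2024²) - 2*√407 = (-8 - 60720 + 2*4096576) - 2*√407 = (-8 - 60720 + 8193152) - 2*√407 = 8132424 - 2*√407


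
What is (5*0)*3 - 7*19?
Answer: -133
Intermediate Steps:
(5*0)*3 - 7*19 = 0*3 - 133 = 0 - 133 = -133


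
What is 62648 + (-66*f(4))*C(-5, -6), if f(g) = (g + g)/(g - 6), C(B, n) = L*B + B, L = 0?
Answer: 61328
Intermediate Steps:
C(B, n) = B (C(B, n) = 0*B + B = 0 + B = B)
f(g) = 2*g/(-6 + g) (f(g) = (2*g)/(-6 + g) = 2*g/(-6 + g))
62648 + (-66*f(4))*C(-5, -6) = 62648 - 132*4/(-6 + 4)*(-5) = 62648 - 132*4/(-2)*(-5) = 62648 - 132*4*(-1)/2*(-5) = 62648 - 66*(-4)*(-5) = 62648 + 264*(-5) = 62648 - 1320 = 61328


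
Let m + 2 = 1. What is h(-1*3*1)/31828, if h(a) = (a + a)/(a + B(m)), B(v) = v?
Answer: 3/63656 ≈ 4.7128e-5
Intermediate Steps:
m = -1 (m = -2 + 1 = -1)
h(a) = 2*a/(-1 + a) (h(a) = (a + a)/(a - 1) = (2*a)/(-1 + a) = 2*a/(-1 + a))
h(-1*3*1)/31828 = (2*(-1*3*1)/(-1 - 1*3*1))/31828 = (2*(-3*1)/(-1 - 3*1))*(1/31828) = (2*(-3)/(-1 - 3))*(1/31828) = (2*(-3)/(-4))*(1/31828) = (2*(-3)*(-1/4))*(1/31828) = (3/2)*(1/31828) = 3/63656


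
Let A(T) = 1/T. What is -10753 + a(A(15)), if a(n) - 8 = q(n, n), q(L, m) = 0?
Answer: -10745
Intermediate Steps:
a(n) = 8 (a(n) = 8 + 0 = 8)
-10753 + a(A(15)) = -10753 + 8 = -10745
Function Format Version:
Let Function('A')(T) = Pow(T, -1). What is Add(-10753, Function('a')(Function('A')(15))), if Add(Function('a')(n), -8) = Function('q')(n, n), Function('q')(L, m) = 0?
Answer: -10745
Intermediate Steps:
Function('a')(n) = 8 (Function('a')(n) = Add(8, 0) = 8)
Add(-10753, Function('a')(Function('A')(15))) = Add(-10753, 8) = -10745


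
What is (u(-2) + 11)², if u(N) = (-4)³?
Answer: 2809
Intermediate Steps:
u(N) = -64
(u(-2) + 11)² = (-64 + 11)² = (-53)² = 2809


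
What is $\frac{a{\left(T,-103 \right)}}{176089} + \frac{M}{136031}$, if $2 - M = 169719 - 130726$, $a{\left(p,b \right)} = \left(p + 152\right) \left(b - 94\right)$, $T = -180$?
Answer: $- \frac{6115539203}{23953562759} \approx -0.25531$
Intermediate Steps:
$a{\left(p,b \right)} = \left(-94 + b\right) \left(152 + p\right)$ ($a{\left(p,b \right)} = \left(152 + p\right) \left(-94 + b\right) = \left(-94 + b\right) \left(152 + p\right)$)
$M = -38991$ ($M = 2 - \left(169719 - 130726\right) = 2 - 38993 = -38991$)
$\frac{a{\left(T,-103 \right)}}{176089} + \frac{M}{136031} = \frac{-14288 - -16920 + 152 \left(-103\right) - -18540}{176089} - \frac{38991}{136031} = \left(-14288 + 16920 - 15656 + 18540\right) \frac{1}{176089} - \frac{38991}{136031} = 5516 \cdot \frac{1}{176089} - \frac{38991}{136031} = \frac{5516}{176089} - \frac{38991}{136031} = - \frac{6115539203}{23953562759}$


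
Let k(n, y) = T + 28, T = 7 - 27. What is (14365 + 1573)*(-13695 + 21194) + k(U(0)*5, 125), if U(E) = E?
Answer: 119519070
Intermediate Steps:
T = -20
k(n, y) = 8 (k(n, y) = -20 + 28 = 8)
(14365 + 1573)*(-13695 + 21194) + k(U(0)*5, 125) = (14365 + 1573)*(-13695 + 21194) + 8 = 15938*7499 + 8 = 119519062 + 8 = 119519070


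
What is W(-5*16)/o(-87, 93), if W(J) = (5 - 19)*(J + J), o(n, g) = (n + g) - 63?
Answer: -2240/57 ≈ -39.298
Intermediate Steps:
o(n, g) = -63 + g + n (o(n, g) = (g + n) - 63 = -63 + g + n)
W(J) = -28*J
W(-5*16)/o(-87, 93) = (-(-140)*16)/(-63 + 93 - 87) = -28*(-80)/(-57) = 2240*(-1/57) = -2240/57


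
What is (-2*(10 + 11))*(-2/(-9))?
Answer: -28/3 ≈ -9.3333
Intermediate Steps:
(-2*(10 + 11))*(-2/(-9)) = (-2*21)*(-2*(-⅑)) = -42*2/9 = -28/3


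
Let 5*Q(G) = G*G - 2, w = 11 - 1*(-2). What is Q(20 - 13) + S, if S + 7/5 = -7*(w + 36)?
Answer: -335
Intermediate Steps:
w = 13 (w = 11 + 2 = 13)
S = -1722/5 (S = -7/5 - 7*(13 + 36) = -7/5 - 7*49 = -7/5 - 343 = -1722/5 ≈ -344.40)
Q(G) = -2/5 + G**2/5 (Q(G) = (G*G - 2)/5 = (G**2 - 2)/5 = (-2 + G**2)/5 = -2/5 + G**2/5)
Q(20 - 13) + S = (-2/5 + (20 - 13)**2/5) - 1722/5 = (-2/5 + (1/5)*7**2) - 1722/5 = (-2/5 + (1/5)*49) - 1722/5 = (-2/5 + 49/5) - 1722/5 = 47/5 - 1722/5 = -335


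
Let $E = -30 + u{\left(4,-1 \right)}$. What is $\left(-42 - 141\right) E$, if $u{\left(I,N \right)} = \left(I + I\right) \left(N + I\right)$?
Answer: $1098$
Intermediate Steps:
$u{\left(I,N \right)} = 2 I \left(I + N\right)$
$E = -6$ ($E = -30 + 2 \cdot 4 \left(4 - 1\right) = -30 + 2 \cdot 4 \cdot 3 = -30 + 24 = -6$)
$\left(-42 - 141\right) E = \left(-42 - 141\right) \left(-6\right) = \left(-183\right) \left(-6\right) = 1098$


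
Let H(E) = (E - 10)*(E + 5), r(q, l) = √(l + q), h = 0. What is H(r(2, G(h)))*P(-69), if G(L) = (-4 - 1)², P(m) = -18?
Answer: 414 + 270*√3 ≈ 881.65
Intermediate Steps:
G(L) = 25 (G(L) = (-5)² = 25)
H(E) = (-10 + E)*(5 + E)
H(r(2, G(h)))*P(-69) = (-50 + (√(25 + 2))² - 5*√(25 + 2))*(-18) = (-50 + (√27)² - 15*√3)*(-18) = (-50 + (3*√3)² - 15*√3)*(-18) = (-50 + 27 - 15*√3)*(-18) = (-23 - 15*√3)*(-18) = 414 + 270*√3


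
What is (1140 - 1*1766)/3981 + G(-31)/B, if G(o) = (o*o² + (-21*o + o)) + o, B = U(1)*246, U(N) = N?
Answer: -19401193/163221 ≈ -118.86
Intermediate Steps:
B = 246 (B = 1*246 = 246)
G(o) = o³ - 19*o (G(o) = (o³ - 20*o) + o = o³ - 19*o)
(1140 - 1*1766)/3981 + G(-31)/B = (1140 - 1*1766)/3981 - 31*(-19 + (-31)²)/246 = (1140 - 1766)*(1/3981) - 31*(-19 + 961)*(1/246) = -626*1/3981 - 31*942*(1/246) = -626/3981 - 29202*1/246 = -626/3981 - 4867/41 = -19401193/163221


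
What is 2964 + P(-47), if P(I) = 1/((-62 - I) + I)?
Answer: 183767/62 ≈ 2964.0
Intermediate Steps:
P(I) = -1/62 (P(I) = 1/(-62) = -1/62)
2964 + P(-47) = 2964 - 1/62 = 183767/62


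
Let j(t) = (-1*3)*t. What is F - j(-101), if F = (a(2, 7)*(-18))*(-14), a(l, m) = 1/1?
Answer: -51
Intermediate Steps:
a(l, m) = 1
F = 252 (F = (1*(-18))*(-14) = -18*(-14) = 252)
j(t) = -3*t
F - j(-101) = 252 - (-3)*(-101) = 252 - 1*303 = 252 - 303 = -51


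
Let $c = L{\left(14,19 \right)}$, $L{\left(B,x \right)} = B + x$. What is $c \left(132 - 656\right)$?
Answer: $-17292$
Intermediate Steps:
$c = 33$ ($c = 14 + 19 = 33$)
$c \left(132 - 656\right) = 33 \left(132 - 656\right) = 33 \left(-524\right) = -17292$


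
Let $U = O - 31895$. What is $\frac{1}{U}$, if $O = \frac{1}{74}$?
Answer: $- \frac{74}{2360229} \approx -3.1353 \cdot 10^{-5}$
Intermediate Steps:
$O = \frac{1}{74} \approx 0.013514$
$U = - \frac{2360229}{74}$ ($U = \frac{1}{74} - 31895 = - \frac{2360229}{74} \approx -31895.0$)
$\frac{1}{U} = \frac{1}{- \frac{2360229}{74}} = - \frac{74}{2360229}$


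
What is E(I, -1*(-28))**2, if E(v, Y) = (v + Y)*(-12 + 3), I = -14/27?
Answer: 550564/9 ≈ 61174.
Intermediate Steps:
I = -14/27 (I = -14*1/27 = -14/27 ≈ -0.51852)
E(v, Y) = -9*Y - 9*v (E(v, Y) = (Y + v)*(-9) = -9*Y - 9*v)
E(I, -1*(-28))**2 = (-(-9)*(-28) - 9*(-14/27))**2 = (-9*28 + 14/3)**2 = (-252 + 14/3)**2 = (-742/3)**2 = 550564/9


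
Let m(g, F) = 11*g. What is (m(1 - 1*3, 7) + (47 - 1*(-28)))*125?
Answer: 6625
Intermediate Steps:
(m(1 - 1*3, 7) + (47 - 1*(-28)))*125 = (11*(1 - 1*3) + (47 - 1*(-28)))*125 = (11*(1 - 3) + (47 + 28))*125 = (11*(-2) + 75)*125 = (-22 + 75)*125 = 53*125 = 6625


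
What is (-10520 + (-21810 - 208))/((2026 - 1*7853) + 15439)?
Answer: -5423/1602 ≈ -3.3851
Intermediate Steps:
(-10520 + (-21810 - 208))/((2026 - 1*7853) + 15439) = (-10520 - 22018)/((2026 - 7853) + 15439) = -32538/(-5827 + 15439) = -32538/9612 = -32538*1/9612 = -5423/1602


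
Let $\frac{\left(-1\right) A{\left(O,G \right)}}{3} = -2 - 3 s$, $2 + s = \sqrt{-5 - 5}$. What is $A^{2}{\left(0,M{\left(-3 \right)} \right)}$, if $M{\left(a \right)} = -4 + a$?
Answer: $-666 - 216 i \sqrt{10} \approx -666.0 - 683.05 i$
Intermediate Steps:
$s = -2 + i \sqrt{10}$ ($s = -2 + \sqrt{-5 - 5} = -2 + \sqrt{-10} = -2 + i \sqrt{10} \approx -2.0 + 3.1623 i$)
$A{\left(O,G \right)} = -12 + 9 i \sqrt{10}$ ($A{\left(O,G \right)} = - 3 \left(-2 - 3 \left(-2 + i \sqrt{10}\right)\right) = - 3 \left(-2 + \left(6 - 3 i \sqrt{10}\right)\right) = - 3 \left(4 - 3 i \sqrt{10}\right) = -12 + 9 i \sqrt{10}$)
$A^{2}{\left(0,M{\left(-3 \right)} \right)} = \left(-12 + 9 i \sqrt{10}\right)^{2}$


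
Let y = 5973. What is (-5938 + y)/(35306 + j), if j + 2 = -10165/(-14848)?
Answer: 519680/524203957 ≈ 0.00099137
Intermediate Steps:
j = -19531/14848 (j = -2 - 10165/(-14848) = -2 - 10165*(-1/14848) = -2 + 10165/14848 = -19531/14848 ≈ -1.3154)
(-5938 + y)/(35306 + j) = (-5938 + 5973)/(35306 - 19531/14848) = 35/(524203957/14848) = 35*(14848/524203957) = 519680/524203957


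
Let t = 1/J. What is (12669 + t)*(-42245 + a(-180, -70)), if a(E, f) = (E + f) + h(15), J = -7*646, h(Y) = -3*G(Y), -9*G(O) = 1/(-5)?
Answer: -18258818217721/33915 ≈ -5.3837e+8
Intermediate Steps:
G(O) = 1/45 (G(O) = -1/(9*(-5)) = -(-1)/(9*5) = -⅑*(-⅕) = 1/45)
h(Y) = -1/15 (h(Y) = -3*1/45 = -1/15)
J = -4522
a(E, f) = -1/15 + E + f (a(E, f) = (E + f) - 1/15 = -1/15 + E + f)
t = -1/4522 (t = 1/(-4522) = -1/4522 ≈ -0.00022114)
(12669 + t)*(-42245 + a(-180, -70)) = (12669 - 1/4522)*(-42245 + (-1/15 - 180 - 70)) = 57289217*(-42245 - 3751/15)/4522 = (57289217/4522)*(-637426/15) = -18258818217721/33915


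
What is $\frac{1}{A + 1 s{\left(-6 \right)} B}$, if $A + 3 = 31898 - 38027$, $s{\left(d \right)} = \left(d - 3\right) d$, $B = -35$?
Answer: $- \frac{1}{8022} \approx -0.00012466$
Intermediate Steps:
$s{\left(d \right)} = d \left(-3 + d\right)$ ($s{\left(d \right)} = \left(-3 + d\right) d = d \left(-3 + d\right)$)
$A = -6132$ ($A = -3 + \left(31898 - 38027\right) = -3 - 6129 = -6132$)
$\frac{1}{A + 1 s{\left(-6 \right)} B} = \frac{1}{-6132 + 1 \left(- 6 \left(-3 - 6\right)\right) \left(-35\right)} = \frac{1}{-6132 + 1 \left(\left(-6\right) \left(-9\right)\right) \left(-35\right)} = \frac{1}{-6132 + 1 \cdot 54 \left(-35\right)} = \frac{1}{-6132 + 54 \left(-35\right)} = \frac{1}{-6132 - 1890} = \frac{1}{-8022} = - \frac{1}{8022}$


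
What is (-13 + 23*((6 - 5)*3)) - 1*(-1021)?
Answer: 1077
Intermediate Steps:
(-13 + 23*((6 - 5)*3)) - 1*(-1021) = (-13 + 23*(1*3)) + 1021 = (-13 + 23*3) + 1021 = (-13 + 69) + 1021 = 56 + 1021 = 1077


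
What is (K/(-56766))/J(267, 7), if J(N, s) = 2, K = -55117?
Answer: 55117/113532 ≈ 0.48548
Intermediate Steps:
(K/(-56766))/J(267, 7) = -55117/(-56766)/2 = -55117*(-1/56766)*(½) = (55117/56766)*(½) = 55117/113532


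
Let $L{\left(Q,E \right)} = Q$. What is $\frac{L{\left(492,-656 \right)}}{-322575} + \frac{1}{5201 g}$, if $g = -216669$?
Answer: $- \frac{184810964441}{121169435304225} \approx -0.0015252$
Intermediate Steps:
$\frac{L{\left(492,-656 \right)}}{-322575} + \frac{1}{5201 g} = \frac{492}{-322575} + \frac{1}{5201 \left(-216669\right)} = 492 \left(- \frac{1}{322575}\right) + \frac{1}{5201} \left(- \frac{1}{216669}\right) = - \frac{164}{107525} - \frac{1}{1126895469} = - \frac{184810964441}{121169435304225}$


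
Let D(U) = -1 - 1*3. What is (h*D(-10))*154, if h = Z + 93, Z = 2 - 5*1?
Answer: -55440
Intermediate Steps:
D(U) = -4 (D(U) = -1 - 3 = -4)
Z = -3 (Z = 2 - 5 = -3)
h = 90 (h = -3 + 93 = 90)
(h*D(-10))*154 = (90*(-4))*154 = -360*154 = -55440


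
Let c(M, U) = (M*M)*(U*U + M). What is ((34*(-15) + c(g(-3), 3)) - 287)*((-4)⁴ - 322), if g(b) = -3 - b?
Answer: 52602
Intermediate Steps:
c(M, U) = M²*(M + U²) (c(M, U) = M²*(U² + M) = M²*(M + U²))
((34*(-15) + c(g(-3), 3)) - 287)*((-4)⁴ - 322) = ((34*(-15) + (-3 - 1*(-3))²*((-3 - 1*(-3)) + 3²)) - 287)*((-4)⁴ - 322) = ((-510 + (-3 + 3)²*((-3 + 3) + 9)) - 287)*(256 - 322) = ((-510 + 0²*(0 + 9)) - 287)*(-66) = ((-510 + 0*9) - 287)*(-66) = ((-510 + 0) - 287)*(-66) = (-510 - 287)*(-66) = -797*(-66) = 52602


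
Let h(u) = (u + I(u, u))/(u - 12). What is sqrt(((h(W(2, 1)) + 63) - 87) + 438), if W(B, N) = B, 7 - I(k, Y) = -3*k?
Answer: 5*sqrt(66)/2 ≈ 20.310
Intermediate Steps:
I(k, Y) = 7 + 3*k (I(k, Y) = 7 - (-3)*k = 7 + 3*k)
h(u) = (7 + 4*u)/(-12 + u) (h(u) = (u + (7 + 3*u))/(u - 12) = (7 + 4*u)/(-12 + u))
sqrt(((h(W(2, 1)) + 63) - 87) + 438) = sqrt((((7 + 4*2)/(-12 + 2) + 63) - 87) + 438) = sqrt((((7 + 8)/(-10) + 63) - 87) + 438) = sqrt(((-1/10*15 + 63) - 87) + 438) = sqrt(((-3/2 + 63) - 87) + 438) = sqrt((123/2 - 87) + 438) = sqrt(-51/2 + 438) = sqrt(825/2) = 5*sqrt(66)/2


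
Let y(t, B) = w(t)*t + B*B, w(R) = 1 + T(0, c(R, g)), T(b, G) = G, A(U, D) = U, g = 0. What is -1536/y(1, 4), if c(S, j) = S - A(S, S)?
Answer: -1536/17 ≈ -90.353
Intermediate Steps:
c(S, j) = 0 (c(S, j) = S - S = 0)
w(R) = 1 (w(R) = 1 + 0 = 1)
y(t, B) = t + B² (y(t, B) = 1*t + B*B = t + B²)
-1536/y(1, 4) = -1536/(1 + 4²) = -1536/(1 + 16) = -1536/17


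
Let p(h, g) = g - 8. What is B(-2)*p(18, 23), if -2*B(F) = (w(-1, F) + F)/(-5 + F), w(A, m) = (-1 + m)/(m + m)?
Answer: -75/56 ≈ -1.3393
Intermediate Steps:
w(A, m) = (-1 + m)/(2*m) (w(A, m) = (-1 + m)/((2*m)) = (-1 + m)*(1/(2*m)) = (-1 + m)/(2*m))
p(h, g) = -8 + g
B(F) = -(F + (-1 + F)/(2*F))/(2*(-5 + F)) (B(F) = -((-1 + F)/(2*F) + F)/(2*(-5 + F)) = -(F + (-1 + F)/(2*F))/(2*(-5 + F)))
B(-2)*p(18, 23) = ((¼)*(1 - 1*(-2) - 2*(-2)²)/(-2*(-5 - 2)))*(-8 + 23) = ((¼)*(-½)*(1 + 2 - 2*4)/(-7))*15 = ((¼)*(-½)*(-⅐)*(1 + 2 - 8))*15 = ((¼)*(-½)*(-⅐)*(-5))*15 = -5/56*15 = -75/56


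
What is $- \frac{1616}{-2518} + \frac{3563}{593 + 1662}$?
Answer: $\frac{6307857}{2839045} \approx 2.2218$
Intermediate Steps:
$- \frac{1616}{-2518} + \frac{3563}{593 + 1662} = \left(-1616\right) \left(- \frac{1}{2518}\right) + \frac{3563}{2255} = \frac{808}{1259} + 3563 \cdot \frac{1}{2255} = \frac{808}{1259} + \frac{3563}{2255} = \frac{6307857}{2839045}$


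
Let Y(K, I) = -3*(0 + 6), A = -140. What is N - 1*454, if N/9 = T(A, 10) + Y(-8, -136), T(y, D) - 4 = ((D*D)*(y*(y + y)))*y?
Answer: -4939200580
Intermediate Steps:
Y(K, I) = -18 (Y(K, I) = -3*6 = -18)
T(y, D) = 4 + 2*D²*y³ (T(y, D) = 4 + ((D*D)*(y*(y + y)))*y = 4 + (D²*(y*(2*y)))*y = 4 + (D²*(2*y²))*y = 4 + (2*D²*y²)*y = 4 + 2*D²*y³)
N = -4939200126 (N = 9*((4 + 2*10²*(-140)³) - 18) = 9*((4 + 2*100*(-2744000)) - 18) = 9*((4 - 548800000) - 18) = 9*(-548799996 - 18) = 9*(-548800014) = -4939200126)
N - 1*454 = -4939200126 - 1*454 = -4939200126 - 454 = -4939200580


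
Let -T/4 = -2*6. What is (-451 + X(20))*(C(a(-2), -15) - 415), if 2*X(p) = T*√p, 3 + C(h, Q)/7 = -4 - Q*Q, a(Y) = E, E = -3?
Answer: 919589 - 97872*√5 ≈ 7.0074e+5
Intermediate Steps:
a(Y) = -3
C(h, Q) = -49 - 7*Q² (C(h, Q) = -21 + 7*(-4 - Q*Q) = -21 + 7*(-4 - Q²) = -21 + (-28 - 7*Q²) = -49 - 7*Q²)
T = 48 (T = -(-8)*6 = -4*(-12) = 48)
X(p) = 24*√p (X(p) = (48*√p)/2 = 24*√p)
(-451 + X(20))*(C(a(-2), -15) - 415) = (-451 + 24*√20)*((-49 - 7*(-15)²) - 415) = (-451 + 24*(2*√5))*((-49 - 7*225) - 415) = (-451 + 48*√5)*((-49 - 1575) - 415) = (-451 + 48*√5)*(-1624 - 415) = (-451 + 48*√5)*(-2039) = 919589 - 97872*√5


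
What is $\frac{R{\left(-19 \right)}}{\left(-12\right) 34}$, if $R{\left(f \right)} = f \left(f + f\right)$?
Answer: $- \frac{361}{204} \approx -1.7696$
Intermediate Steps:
$R{\left(f \right)} = 2 f^{2}$ ($R{\left(f \right)} = f 2 f = 2 f^{2}$)
$\frac{R{\left(-19 \right)}}{\left(-12\right) 34} = \frac{2 \left(-19\right)^{2}}{\left(-12\right) 34} = \frac{2 \cdot 361}{-408} = 722 \left(- \frac{1}{408}\right) = - \frac{361}{204}$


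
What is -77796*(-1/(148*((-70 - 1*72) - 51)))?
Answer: -19449/7141 ≈ -2.7236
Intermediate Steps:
-77796*(-1/(148*((-70 - 1*72) - 51))) = -77796*(-1/(148*((-70 - 72) - 51))) = -77796*(-1/(148*(-142 - 51))) = -77796/((-193*(-148))) = -77796/28564 = -77796*1/28564 = -19449/7141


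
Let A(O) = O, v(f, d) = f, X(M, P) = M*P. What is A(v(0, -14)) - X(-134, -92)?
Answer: -12328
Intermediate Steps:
A(v(0, -14)) - X(-134, -92) = 0 - (-134)*(-92) = 0 - 1*12328 = 0 - 12328 = -12328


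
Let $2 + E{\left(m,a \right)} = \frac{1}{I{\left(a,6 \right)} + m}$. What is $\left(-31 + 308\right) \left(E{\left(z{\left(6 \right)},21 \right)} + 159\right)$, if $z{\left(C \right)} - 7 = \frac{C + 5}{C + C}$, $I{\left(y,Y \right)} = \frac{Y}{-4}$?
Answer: $\frac{3351977}{77} \approx 43532.0$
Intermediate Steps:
$I{\left(y,Y \right)} = - \frac{Y}{4}$ ($I{\left(y,Y \right)} = Y \left(- \frac{1}{4}\right) = - \frac{Y}{4}$)
$z{\left(C \right)} = 7 + \frac{5 + C}{2 C}$ ($z{\left(C \right)} = 7 + \frac{C + 5}{C + C} = 7 + \frac{5 + C}{2 C}$)
$E{\left(m,a \right)} = -2 + \frac{1}{- \frac{3}{2} + m}$ ($E{\left(m,a \right)} = -2 + \frac{1}{\left(- \frac{1}{4}\right) 6 + m} = -2 + \frac{1}{- \frac{3}{2} + m}$)
$\left(-31 + 308\right) \left(E{\left(z{\left(6 \right)},21 \right)} + 159\right) = \left(-31 + 308\right) \left(\frac{4 \left(2 - \frac{5 \left(1 + 3 \cdot 6\right)}{2 \cdot 6}\right)}{-3 + 2 \frac{5 \left(1 + 3 \cdot 6\right)}{2 \cdot 6}} + 159\right) = 277 \left(\frac{4 \left(2 - \frac{5}{2} \cdot \frac{1}{6} \left(1 + 18\right)\right)}{-3 + 2 \cdot \frac{5}{2} \cdot \frac{1}{6} \left(1 + 18\right)} + 159\right) = 277 \left(\frac{4 \left(2 - \frac{5}{2} \cdot \frac{1}{6} \cdot 19\right)}{-3 + 2 \cdot \frac{5}{2} \cdot \frac{1}{6} \cdot 19} + 159\right) = 277 \left(\frac{4 \left(2 - \frac{95}{12}\right)}{-3 + 2 \cdot \frac{95}{12}} + 159\right) = 277 \left(\frac{4 \left(2 - \frac{95}{12}\right)}{-3 + \frac{95}{6}} + 159\right) = 277 \left(4 \frac{1}{\frac{77}{6}} \left(- \frac{71}{12}\right) + 159\right) = 277 \left(4 \cdot \frac{6}{77} \left(- \frac{71}{12}\right) + 159\right) = 277 \left(- \frac{142}{77} + 159\right) = 277 \cdot \frac{12101}{77} = \frac{3351977}{77}$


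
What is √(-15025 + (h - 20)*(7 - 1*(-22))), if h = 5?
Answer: 2*I*√3865 ≈ 124.34*I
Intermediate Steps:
√(-15025 + (h - 20)*(7 - 1*(-22))) = √(-15025 + (5 - 20)*(7 - 1*(-22))) = √(-15025 - 15*(7 + 22)) = √(-15025 - 15*29) = √(-15025 - 435) = √(-15460) = 2*I*√3865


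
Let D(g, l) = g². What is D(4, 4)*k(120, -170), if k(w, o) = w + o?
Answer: -800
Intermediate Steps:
k(w, o) = o + w
D(4, 4)*k(120, -170) = 4²*(-170 + 120) = 16*(-50) = -800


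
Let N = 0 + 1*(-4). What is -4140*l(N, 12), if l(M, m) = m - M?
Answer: -66240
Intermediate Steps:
N = -4 (N = 0 - 4 = -4)
-4140*l(N, 12) = -4140*(12 - 1*(-4)) = -4140*(12 + 4) = -4140*16 = -66240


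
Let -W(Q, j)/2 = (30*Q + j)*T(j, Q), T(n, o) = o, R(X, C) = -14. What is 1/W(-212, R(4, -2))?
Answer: -1/2702576 ≈ -3.7002e-7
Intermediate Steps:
W(Q, j) = -2*Q*(j + 30*Q) (W(Q, j) = -2*(30*Q + j)*Q = -2*(j + 30*Q)*Q = -2*Q*(j + 30*Q))
1/W(-212, R(4, -2)) = 1/(-2*(-212)*(-14 + 30*(-212))) = 1/(-2*(-212)*(-14 - 6360)) = 1/(-2*(-212)*(-6374)) = 1/(-2702576) = -1/2702576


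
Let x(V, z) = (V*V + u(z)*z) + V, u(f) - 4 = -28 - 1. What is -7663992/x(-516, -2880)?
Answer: -638666/28145 ≈ -22.692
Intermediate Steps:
u(f) = -25 (u(f) = 4 + (-28 - 1) = 4 - 29 = -25)
x(V, z) = V + V² - 25*z (x(V, z) = (V*V - 25*z) + V = (V² - 25*z) + V = V + V² - 25*z)
-7663992/x(-516, -2880) = -7663992/(-516 + (-516)² - 25*(-2880)) = -7663992/(-516 + 266256 + 72000) = -7663992/337740 = -7663992*1/337740 = -638666/28145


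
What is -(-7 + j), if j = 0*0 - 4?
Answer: 11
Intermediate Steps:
j = -4 (j = 0 - 4 = -4)
-(-7 + j) = -(-7 - 4) = -1*(-11) = 11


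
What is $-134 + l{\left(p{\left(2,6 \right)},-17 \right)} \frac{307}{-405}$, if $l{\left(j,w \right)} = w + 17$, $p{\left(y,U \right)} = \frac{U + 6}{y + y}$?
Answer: $-134$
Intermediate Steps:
$p{\left(y,U \right)} = \frac{6 + U}{2 y}$
$l{\left(j,w \right)} = 17 + w$
$-134 + l{\left(p{\left(2,6 \right)},-17 \right)} \frac{307}{-405} = -134 + \left(17 - 17\right) \frac{307}{-405} = -134 + 0 \cdot 307 \left(- \frac{1}{405}\right) = -134 + 0 \left(- \frac{307}{405}\right) = -134 + 0 = -134$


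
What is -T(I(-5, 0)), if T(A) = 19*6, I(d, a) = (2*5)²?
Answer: -114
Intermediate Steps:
I(d, a) = 100 (I(d, a) = 10² = 100)
T(A) = 114
-T(I(-5, 0)) = -1*114 = -114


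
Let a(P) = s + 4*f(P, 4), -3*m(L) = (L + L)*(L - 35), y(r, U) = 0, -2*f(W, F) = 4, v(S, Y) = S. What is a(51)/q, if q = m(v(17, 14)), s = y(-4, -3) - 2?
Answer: -5/102 ≈ -0.049020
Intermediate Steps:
f(W, F) = -2 (f(W, F) = -1/2*4 = -2)
m(L) = -2*L*(-35 + L)/3 (m(L) = -(L + L)*(L - 35)/3 = -2*L*(-35 + L)/3)
s = -2 (s = 0 - 2 = -2)
a(P) = -10 (a(P) = -2 + 4*(-2) = -2 - 8 = -10)
q = 204 (q = (2/3)*17*(35 - 1*17) = (2/3)*17*(35 - 17) = (2/3)*17*18 = 204)
a(51)/q = -10/204 = -10*1/204 = -5/102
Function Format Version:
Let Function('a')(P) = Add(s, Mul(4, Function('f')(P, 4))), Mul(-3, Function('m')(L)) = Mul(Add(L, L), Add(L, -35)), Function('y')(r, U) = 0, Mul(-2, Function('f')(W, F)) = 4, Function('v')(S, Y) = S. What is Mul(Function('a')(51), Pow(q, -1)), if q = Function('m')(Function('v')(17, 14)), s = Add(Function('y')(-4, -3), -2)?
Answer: Rational(-5, 102) ≈ -0.049020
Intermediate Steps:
Function('f')(W, F) = -2 (Function('f')(W, F) = Mul(Rational(-1, 2), 4) = -2)
Function('m')(L) = Mul(Rational(-2, 3), L, Add(-35, L)) (Function('m')(L) = Mul(Rational(-1, 3), Mul(Add(L, L), Add(L, -35))) = Mul(Rational(-1, 3), Mul(Mul(2, L), Add(-35, L))) = Mul(Rational(-1, 3), Mul(2, L, Add(-35, L))) = Mul(Rational(-2, 3), L, Add(-35, L)))
s = -2 (s = Add(0, -2) = -2)
Function('a')(P) = -10 (Function('a')(P) = Add(-2, Mul(4, -2)) = Add(-2, -8) = -10)
q = 204 (q = Mul(Rational(2, 3), 17, Add(35, Mul(-1, 17))) = Mul(Rational(2, 3), 17, Add(35, -17)) = Mul(Rational(2, 3), 17, 18) = 204)
Mul(Function('a')(51), Pow(q, -1)) = Mul(-10, Pow(204, -1)) = Mul(-10, Rational(1, 204)) = Rational(-5, 102)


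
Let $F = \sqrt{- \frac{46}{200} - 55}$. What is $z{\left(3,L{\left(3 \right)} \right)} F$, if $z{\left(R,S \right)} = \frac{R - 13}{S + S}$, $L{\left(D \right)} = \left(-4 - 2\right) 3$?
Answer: $\frac{i \sqrt{5523}}{36} \approx 2.0644 i$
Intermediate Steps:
$L{\left(D \right)} = -18$ ($L{\left(D \right)} = \left(-6\right) 3 = -18$)
$z{\left(R,S \right)} = \frac{-13 + R}{2 S}$
$F = \frac{i \sqrt{5523}}{10}$ ($F = \sqrt{\left(-46\right) \frac{1}{200} - 55} = \sqrt{- \frac{23}{100} - 55} = \sqrt{- \frac{5523}{100}} = \frac{i \sqrt{5523}}{10} \approx 7.4317 i$)
$z{\left(3,L{\left(3 \right)} \right)} F = \frac{-13 + 3}{2 \left(-18\right)} \frac{i \sqrt{5523}}{10} = \frac{1}{2} \left(- \frac{1}{18}\right) \left(-10\right) \frac{i \sqrt{5523}}{10} = \frac{5 \frac{i \sqrt{5523}}{10}}{18} = \frac{i \sqrt{5523}}{36}$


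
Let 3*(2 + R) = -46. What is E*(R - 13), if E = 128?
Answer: -11648/3 ≈ -3882.7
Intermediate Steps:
R = -52/3 (R = -2 + (⅓)*(-46) = -2 - 46/3 = -52/3 ≈ -17.333)
E*(R - 13) = 128*(-52/3 - 13) = 128*(-91/3) = -11648/3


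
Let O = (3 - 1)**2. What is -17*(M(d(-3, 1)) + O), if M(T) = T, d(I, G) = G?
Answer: -85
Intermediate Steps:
O = 4 (O = 2**2 = 4)
-17*(M(d(-3, 1)) + O) = -17*(1 + 4) = -17*5 = -85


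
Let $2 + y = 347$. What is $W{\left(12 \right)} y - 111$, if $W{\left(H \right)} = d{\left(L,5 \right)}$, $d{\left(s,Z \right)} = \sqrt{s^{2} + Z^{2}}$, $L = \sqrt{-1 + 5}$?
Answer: $-111 + 345 \sqrt{29} \approx 1746.9$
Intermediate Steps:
$y = 345$ ($y = -2 + 347 = 345$)
$L = 2$ ($L = \sqrt{4} = 2$)
$d{\left(s,Z \right)} = \sqrt{Z^{2} + s^{2}}$
$W{\left(H \right)} = \sqrt{29}$ ($W{\left(H \right)} = \sqrt{5^{2} + 2^{2}} = \sqrt{25 + 4} = \sqrt{29}$)
$W{\left(12 \right)} y - 111 = \sqrt{29} \cdot 345 - 111 = 345 \sqrt{29} - 111 = -111 + 345 \sqrt{29}$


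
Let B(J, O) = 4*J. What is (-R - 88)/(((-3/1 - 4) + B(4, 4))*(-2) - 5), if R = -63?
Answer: 25/23 ≈ 1.0870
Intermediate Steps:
(-R - 88)/(((-3/1 - 4) + B(4, 4))*(-2) - 5) = (-1*(-63) - 88)/(((-3/1 - 4) + 4*4)*(-2) - 5) = (63 - 88)/(((-3*1 - 4) + 16)*(-2) - 5) = -25/(((-3 - 4) + 16)*(-2) - 5) = -25/((-7 + 16)*(-2) - 5) = -25/(9*(-2) - 5) = -25/(-18 - 5) = -25/(-23) = -25*(-1/23) = 25/23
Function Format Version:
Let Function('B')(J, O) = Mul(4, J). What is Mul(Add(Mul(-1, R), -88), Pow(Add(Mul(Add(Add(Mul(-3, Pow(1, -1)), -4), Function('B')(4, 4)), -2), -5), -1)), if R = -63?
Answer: Rational(25, 23) ≈ 1.0870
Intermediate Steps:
Mul(Add(Mul(-1, R), -88), Pow(Add(Mul(Add(Add(Mul(-3, Pow(1, -1)), -4), Function('B')(4, 4)), -2), -5), -1)) = Mul(Add(Mul(-1, -63), -88), Pow(Add(Mul(Add(Add(Mul(-3, Pow(1, -1)), -4), Mul(4, 4)), -2), -5), -1)) = Mul(Add(63, -88), Pow(Add(Mul(Add(Add(Mul(-3, 1), -4), 16), -2), -5), -1)) = Mul(-25, Pow(Add(Mul(Add(Add(-3, -4), 16), -2), -5), -1)) = Mul(-25, Pow(Add(Mul(Add(-7, 16), -2), -5), -1)) = Mul(-25, Pow(Add(Mul(9, -2), -5), -1)) = Mul(-25, Pow(Add(-18, -5), -1)) = Mul(-25, Pow(-23, -1)) = Mul(-25, Rational(-1, 23)) = Rational(25, 23)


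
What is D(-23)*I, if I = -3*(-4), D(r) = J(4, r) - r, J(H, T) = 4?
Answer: 324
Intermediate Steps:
D(r) = 4 - r
I = 12
D(-23)*I = (4 - 1*(-23))*12 = (4 + 23)*12 = 27*12 = 324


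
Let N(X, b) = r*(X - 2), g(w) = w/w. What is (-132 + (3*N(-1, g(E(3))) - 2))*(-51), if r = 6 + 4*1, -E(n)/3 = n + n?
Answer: 11424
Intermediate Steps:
E(n) = -6*n (E(n) = -3*(n + n) = -6*n)
r = 10 (r = 6 + 4 = 10)
g(w) = 1
N(X, b) = -20 + 10*X (N(X, b) = 10*(X - 2) = 10*(-2 + X) = -20 + 10*X)
(-132 + (3*N(-1, g(E(3))) - 2))*(-51) = (-132 + (3*(-20 + 10*(-1)) - 2))*(-51) = (-132 + (3*(-20 - 10) - 2))*(-51) = (-132 + (3*(-30) - 2))*(-51) = (-132 + (-90 - 2))*(-51) = (-132 - 92)*(-51) = -224*(-51) = 11424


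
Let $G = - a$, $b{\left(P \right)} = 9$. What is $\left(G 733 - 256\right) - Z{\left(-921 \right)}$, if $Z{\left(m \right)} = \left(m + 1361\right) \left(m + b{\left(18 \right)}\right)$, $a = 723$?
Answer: $-128935$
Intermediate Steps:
$G = -723$ ($G = \left(-1\right) 723 = -723$)
$Z{\left(m \right)} = \left(9 + m\right) \left(1361 + m\right)$ ($Z{\left(m \right)} = \left(m + 1361\right) \left(m + 9\right) = \left(1361 + m\right) \left(9 + m\right) = \left(9 + m\right) \left(1361 + m\right)$)
$\left(G 733 - 256\right) - Z{\left(-921 \right)} = \left(\left(-723\right) 733 - 256\right) - \left(12249 + \left(-921\right)^{2} + 1370 \left(-921\right)\right) = \left(-529959 - 256\right) - \left(12249 + 848241 - 1261770\right) = -530215 - -401280 = -530215 + 401280 = -128935$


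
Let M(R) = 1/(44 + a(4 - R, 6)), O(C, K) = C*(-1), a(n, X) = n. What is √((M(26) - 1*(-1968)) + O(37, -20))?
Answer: 119*√66/22 ≈ 43.944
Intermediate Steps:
O(C, K) = -C
M(R) = 1/(48 - R) (M(R) = 1/(44 + (4 - R)) = 1/(48 - R))
√((M(26) - 1*(-1968)) + O(37, -20)) = √((-1/(-48 + 26) - 1*(-1968)) - 1*37) = √((-1/(-22) + 1968) - 37) = √((-1*(-1/22) + 1968) - 37) = √((1/22 + 1968) - 37) = √(43297/22 - 37) = √(42483/22) = 119*√66/22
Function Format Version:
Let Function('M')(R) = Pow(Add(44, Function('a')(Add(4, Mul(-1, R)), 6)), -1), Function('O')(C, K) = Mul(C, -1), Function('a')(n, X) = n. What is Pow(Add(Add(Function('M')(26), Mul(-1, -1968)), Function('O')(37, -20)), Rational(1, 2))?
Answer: Mul(Rational(119, 22), Pow(66, Rational(1, 2))) ≈ 43.944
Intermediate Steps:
Function('O')(C, K) = Mul(-1, C)
Function('M')(R) = Pow(Add(48, Mul(-1, R)), -1) (Function('M')(R) = Pow(Add(44, Add(4, Mul(-1, R))), -1) = Pow(Add(48, Mul(-1, R)), -1))
Pow(Add(Add(Function('M')(26), Mul(-1, -1968)), Function('O')(37, -20)), Rational(1, 2)) = Pow(Add(Add(Mul(-1, Pow(Add(-48, 26), -1)), Mul(-1, -1968)), Mul(-1, 37)), Rational(1, 2)) = Pow(Add(Add(Mul(-1, Pow(-22, -1)), 1968), -37), Rational(1, 2)) = Pow(Add(Add(Mul(-1, Rational(-1, 22)), 1968), -37), Rational(1, 2)) = Pow(Add(Add(Rational(1, 22), 1968), -37), Rational(1, 2)) = Pow(Add(Rational(43297, 22), -37), Rational(1, 2)) = Pow(Rational(42483, 22), Rational(1, 2)) = Mul(Rational(119, 22), Pow(66, Rational(1, 2)))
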